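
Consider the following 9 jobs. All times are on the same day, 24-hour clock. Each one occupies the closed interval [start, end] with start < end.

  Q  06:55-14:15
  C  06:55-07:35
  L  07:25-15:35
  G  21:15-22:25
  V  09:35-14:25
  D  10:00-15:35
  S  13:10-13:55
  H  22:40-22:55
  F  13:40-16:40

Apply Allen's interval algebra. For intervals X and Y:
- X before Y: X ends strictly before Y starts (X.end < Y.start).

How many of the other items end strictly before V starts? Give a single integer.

Target V = [09:35, 14:25].
C [06:55, 07:35] → before → counts.
D [10:00, 15:35] → overlapped-by → no.
F [13:40, 16:40] → overlapped-by → no.
G [21:15, 22:25] → after → no.
H [22:40, 22:55] → after → no.
L [07:25, 15:35] → contains → no.
Q [06:55, 14:15] → overlaps → no.
S [13:10, 13:55] → during → no.
Total: 1.

1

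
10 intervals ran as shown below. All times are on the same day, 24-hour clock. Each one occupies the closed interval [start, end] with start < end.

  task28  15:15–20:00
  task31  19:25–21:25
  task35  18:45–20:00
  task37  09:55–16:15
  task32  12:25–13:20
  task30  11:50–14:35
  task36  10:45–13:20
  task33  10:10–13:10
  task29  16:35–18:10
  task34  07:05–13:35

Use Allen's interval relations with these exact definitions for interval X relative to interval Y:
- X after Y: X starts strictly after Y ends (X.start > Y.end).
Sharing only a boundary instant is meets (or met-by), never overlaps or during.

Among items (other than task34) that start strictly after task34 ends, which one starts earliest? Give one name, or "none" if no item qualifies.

task28

Target task34 = [07:05, 13:35].
task28 [15:15, 20:00] → after → candidate.
task29 [16:35, 18:10] → after → candidate.
task30 [11:50, 14:35] → overlapped-by → excluded.
task31 [19:25, 21:25] → after → candidate.
task32 [12:25, 13:20] → during → excluded.
task33 [10:10, 13:10] → during → excluded.
task35 [18:45, 20:00] → after → candidate.
task36 [10:45, 13:20] → during → excluded.
task37 [09:55, 16:15] → overlapped-by → excluded.
Among candidates, earliest start is 15:15 → task28.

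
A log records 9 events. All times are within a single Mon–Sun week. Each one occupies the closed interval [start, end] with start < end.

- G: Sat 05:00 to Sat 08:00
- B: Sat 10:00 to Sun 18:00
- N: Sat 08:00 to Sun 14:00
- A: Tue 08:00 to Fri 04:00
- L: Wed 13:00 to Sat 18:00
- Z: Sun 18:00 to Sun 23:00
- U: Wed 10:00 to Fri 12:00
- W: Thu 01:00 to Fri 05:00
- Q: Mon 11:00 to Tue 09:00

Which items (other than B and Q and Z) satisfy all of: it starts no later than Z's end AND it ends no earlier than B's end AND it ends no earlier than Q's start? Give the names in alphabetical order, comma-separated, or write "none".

Conditions: its start is no later than Z's end (X.start <= Sun 23:00) AND its end is no earlier than B's end (X.end >= Sun 18:00) AND its end is no earlier than Q's start (X.end >= Mon 11:00).
A: start Tue 08:00 <= Sun 23:00? ✓; end Fri 04:00 >= Sun 18:00? ✗; end Fri 04:00 >= Mon 11:00? ✓ → no.
G: start Sat 05:00 <= Sun 23:00? ✓; end Sat 08:00 >= Sun 18:00? ✗; end Sat 08:00 >= Mon 11:00? ✓ → no.
L: start Wed 13:00 <= Sun 23:00? ✓; end Sat 18:00 >= Sun 18:00? ✗; end Sat 18:00 >= Mon 11:00? ✓ → no.
N: start Sat 08:00 <= Sun 23:00? ✓; end Sun 14:00 >= Sun 18:00? ✗; end Sun 14:00 >= Mon 11:00? ✓ → no.
U: start Wed 10:00 <= Sun 23:00? ✓; end Fri 12:00 >= Sun 18:00? ✗; end Fri 12:00 >= Mon 11:00? ✓ → no.
W: start Thu 01:00 <= Sun 23:00? ✓; end Fri 05:00 >= Sun 18:00? ✗; end Fri 05:00 >= Mon 11:00? ✓ → no.
Result: none.

none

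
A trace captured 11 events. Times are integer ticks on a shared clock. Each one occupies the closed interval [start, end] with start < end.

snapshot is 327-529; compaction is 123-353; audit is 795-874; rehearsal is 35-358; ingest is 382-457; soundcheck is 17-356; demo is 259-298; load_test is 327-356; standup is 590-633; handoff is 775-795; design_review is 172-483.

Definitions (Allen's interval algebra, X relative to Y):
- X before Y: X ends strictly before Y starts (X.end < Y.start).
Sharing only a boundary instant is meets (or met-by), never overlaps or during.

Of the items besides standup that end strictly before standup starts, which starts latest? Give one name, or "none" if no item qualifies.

ingest

Target standup = [590, 633].
audit [795, 874] → after → excluded.
compaction [123, 353] → before → candidate.
demo [259, 298] → before → candidate.
design_review [172, 483] → before → candidate.
handoff [775, 795] → after → excluded.
ingest [382, 457] → before → candidate.
load_test [327, 356] → before → candidate.
rehearsal [35, 358] → before → candidate.
snapshot [327, 529] → before → candidate.
soundcheck [17, 356] → before → candidate.
Among candidates, latest start is 382 → ingest.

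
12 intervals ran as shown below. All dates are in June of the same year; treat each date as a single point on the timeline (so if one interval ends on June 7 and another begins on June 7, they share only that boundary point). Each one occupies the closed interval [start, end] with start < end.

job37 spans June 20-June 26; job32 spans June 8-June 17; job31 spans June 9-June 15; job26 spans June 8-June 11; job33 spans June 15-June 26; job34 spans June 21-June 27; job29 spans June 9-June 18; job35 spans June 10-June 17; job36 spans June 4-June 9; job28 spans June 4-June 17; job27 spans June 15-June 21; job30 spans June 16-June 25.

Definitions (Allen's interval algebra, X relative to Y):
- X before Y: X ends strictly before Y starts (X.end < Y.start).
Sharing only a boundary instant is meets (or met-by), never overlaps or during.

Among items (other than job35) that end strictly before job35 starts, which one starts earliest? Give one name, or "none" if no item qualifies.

Target job35 = [June 10, June 17].
job26 [June 8, June 11] → overlaps → excluded.
job27 [June 15, June 21] → overlapped-by → excluded.
job28 [June 4, June 17] → finished-by → excluded.
job29 [June 9, June 18] → contains → excluded.
job30 [June 16, June 25] → overlapped-by → excluded.
job31 [June 9, June 15] → overlaps → excluded.
job32 [June 8, June 17] → finished-by → excluded.
job33 [June 15, June 26] → overlapped-by → excluded.
job34 [June 21, June 27] → after → excluded.
job36 [June 4, June 9] → before → candidate.
job37 [June 20, June 26] → after → excluded.
Among candidates, earliest start is June 4 → job36.

job36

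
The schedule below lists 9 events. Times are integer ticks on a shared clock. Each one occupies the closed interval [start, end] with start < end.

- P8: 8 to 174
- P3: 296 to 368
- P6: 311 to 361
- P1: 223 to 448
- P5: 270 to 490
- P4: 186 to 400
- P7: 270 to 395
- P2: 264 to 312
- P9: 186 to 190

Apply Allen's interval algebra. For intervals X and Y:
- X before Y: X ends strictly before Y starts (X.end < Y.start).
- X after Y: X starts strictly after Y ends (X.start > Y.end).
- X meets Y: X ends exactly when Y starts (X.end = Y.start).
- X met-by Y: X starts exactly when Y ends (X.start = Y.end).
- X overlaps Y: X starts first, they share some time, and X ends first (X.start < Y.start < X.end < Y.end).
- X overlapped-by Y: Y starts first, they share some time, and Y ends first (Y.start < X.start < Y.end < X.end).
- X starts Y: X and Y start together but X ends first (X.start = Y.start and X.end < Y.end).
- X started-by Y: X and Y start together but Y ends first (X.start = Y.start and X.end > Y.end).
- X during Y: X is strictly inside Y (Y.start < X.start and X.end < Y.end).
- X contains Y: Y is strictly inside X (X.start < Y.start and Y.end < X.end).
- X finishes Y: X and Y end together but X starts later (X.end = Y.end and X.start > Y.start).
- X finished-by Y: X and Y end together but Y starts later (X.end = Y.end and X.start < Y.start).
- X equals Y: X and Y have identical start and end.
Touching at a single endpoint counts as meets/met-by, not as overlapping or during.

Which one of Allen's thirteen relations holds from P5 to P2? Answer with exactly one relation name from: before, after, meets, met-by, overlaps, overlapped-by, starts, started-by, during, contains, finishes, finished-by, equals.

overlapped-by

P5 = [270, 490]; P2 = [264, 312].
Compare endpoints: P5.start > P2.start, P5.start < P2.end, P5.end > P2.start, P5.end > P2.end.
That pattern is 'overlapped-by'.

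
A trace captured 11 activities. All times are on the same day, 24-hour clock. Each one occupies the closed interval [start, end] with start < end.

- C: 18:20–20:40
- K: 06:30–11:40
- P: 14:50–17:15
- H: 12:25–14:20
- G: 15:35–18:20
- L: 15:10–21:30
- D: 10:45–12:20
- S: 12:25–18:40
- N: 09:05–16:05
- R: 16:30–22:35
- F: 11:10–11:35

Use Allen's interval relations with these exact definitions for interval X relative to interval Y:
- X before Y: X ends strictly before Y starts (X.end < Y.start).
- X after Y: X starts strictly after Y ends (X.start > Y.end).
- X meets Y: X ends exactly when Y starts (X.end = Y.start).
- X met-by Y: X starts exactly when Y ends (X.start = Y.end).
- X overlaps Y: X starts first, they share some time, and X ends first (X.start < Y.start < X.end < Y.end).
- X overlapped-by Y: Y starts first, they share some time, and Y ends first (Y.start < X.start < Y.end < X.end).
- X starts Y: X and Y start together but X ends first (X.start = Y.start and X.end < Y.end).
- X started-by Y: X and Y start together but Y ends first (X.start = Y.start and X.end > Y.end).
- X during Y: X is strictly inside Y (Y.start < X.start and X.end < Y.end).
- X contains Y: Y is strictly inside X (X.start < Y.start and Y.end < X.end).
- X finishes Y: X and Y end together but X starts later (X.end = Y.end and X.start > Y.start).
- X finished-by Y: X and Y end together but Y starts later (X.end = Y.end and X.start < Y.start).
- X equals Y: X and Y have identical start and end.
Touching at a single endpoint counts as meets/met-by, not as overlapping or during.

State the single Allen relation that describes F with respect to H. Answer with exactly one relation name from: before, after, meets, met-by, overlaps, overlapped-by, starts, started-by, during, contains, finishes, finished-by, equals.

F = [11:10, 11:35]; H = [12:25, 14:20].
Compare endpoints: F.start < H.start, F.start < H.end, F.end < H.start, F.end < H.end.
That pattern is 'before'.

before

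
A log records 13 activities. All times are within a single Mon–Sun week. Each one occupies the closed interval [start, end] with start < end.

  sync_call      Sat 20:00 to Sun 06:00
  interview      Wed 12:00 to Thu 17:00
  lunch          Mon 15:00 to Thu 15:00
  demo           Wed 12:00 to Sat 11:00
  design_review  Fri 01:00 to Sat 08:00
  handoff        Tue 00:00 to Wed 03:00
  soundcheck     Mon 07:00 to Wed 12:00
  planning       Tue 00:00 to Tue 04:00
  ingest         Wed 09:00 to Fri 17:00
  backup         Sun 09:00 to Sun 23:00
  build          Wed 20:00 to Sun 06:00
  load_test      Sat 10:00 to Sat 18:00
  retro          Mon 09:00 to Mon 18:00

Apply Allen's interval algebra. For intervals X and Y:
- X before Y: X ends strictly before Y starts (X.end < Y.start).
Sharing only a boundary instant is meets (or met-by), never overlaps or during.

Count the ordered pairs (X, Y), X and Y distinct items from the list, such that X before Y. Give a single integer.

Checking all 156 ordered pairs for relation 'before'; matching pairs in alphabetical order:
(build, backup): build before backup ✓
(demo, backup): demo before backup ✓
(demo, sync_call): demo before sync_call ✓
(design_review, backup): design_review before backup ✓
(design_review, load_test): design_review before load_test ✓
(design_review, sync_call): design_review before sync_call ✓
(handoff, backup): handoff before backup ✓
(handoff, build): handoff before build ✓
(handoff, demo): handoff before demo ✓
(handoff, design_review): handoff before design_review ✓
(handoff, ingest): handoff before ingest ✓
(handoff, interview): handoff before interview ✓
(handoff, load_test): handoff before load_test ✓
(handoff, sync_call): handoff before sync_call ✓
(ingest, backup): ingest before backup ✓
(ingest, load_test): ingest before load_test ✓
(ingest, sync_call): ingest before sync_call ✓
(interview, backup): interview before backup ✓
(interview, design_review): interview before design_review ✓
(interview, load_test): interview before load_test ✓
(interview, sync_call): interview before sync_call ✓
(load_test, backup): load_test before backup ✓
(load_test, sync_call): load_test before sync_call ✓
(lunch, backup): lunch before backup ✓
... plus 27 further pairs not listed.
Count: 51.

51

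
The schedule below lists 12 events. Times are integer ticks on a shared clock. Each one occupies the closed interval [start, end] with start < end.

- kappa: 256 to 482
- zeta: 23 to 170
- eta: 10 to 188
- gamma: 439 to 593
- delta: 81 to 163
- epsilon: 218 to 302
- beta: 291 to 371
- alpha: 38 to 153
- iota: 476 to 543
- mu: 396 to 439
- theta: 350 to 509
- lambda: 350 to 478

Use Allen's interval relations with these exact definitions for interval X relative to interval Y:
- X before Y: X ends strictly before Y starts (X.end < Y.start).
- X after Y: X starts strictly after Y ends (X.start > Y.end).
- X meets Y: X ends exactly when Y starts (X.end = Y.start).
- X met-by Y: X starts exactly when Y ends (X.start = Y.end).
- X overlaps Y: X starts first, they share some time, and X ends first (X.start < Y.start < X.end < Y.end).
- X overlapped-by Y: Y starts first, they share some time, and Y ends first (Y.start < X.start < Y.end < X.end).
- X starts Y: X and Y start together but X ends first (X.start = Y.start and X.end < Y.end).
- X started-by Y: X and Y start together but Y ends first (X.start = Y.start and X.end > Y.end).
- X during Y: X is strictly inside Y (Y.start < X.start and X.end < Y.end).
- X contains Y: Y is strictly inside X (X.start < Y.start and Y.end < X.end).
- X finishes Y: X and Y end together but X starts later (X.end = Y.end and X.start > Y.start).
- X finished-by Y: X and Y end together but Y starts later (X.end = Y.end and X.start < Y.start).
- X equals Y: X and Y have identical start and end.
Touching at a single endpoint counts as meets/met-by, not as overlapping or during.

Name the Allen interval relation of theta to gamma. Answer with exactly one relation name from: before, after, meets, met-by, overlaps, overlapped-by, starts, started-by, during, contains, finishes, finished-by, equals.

theta = [350, 509]; gamma = [439, 593].
Compare endpoints: theta.start < gamma.start, theta.start < gamma.end, theta.end > gamma.start, theta.end < gamma.end.
That pattern is 'overlaps'.

overlaps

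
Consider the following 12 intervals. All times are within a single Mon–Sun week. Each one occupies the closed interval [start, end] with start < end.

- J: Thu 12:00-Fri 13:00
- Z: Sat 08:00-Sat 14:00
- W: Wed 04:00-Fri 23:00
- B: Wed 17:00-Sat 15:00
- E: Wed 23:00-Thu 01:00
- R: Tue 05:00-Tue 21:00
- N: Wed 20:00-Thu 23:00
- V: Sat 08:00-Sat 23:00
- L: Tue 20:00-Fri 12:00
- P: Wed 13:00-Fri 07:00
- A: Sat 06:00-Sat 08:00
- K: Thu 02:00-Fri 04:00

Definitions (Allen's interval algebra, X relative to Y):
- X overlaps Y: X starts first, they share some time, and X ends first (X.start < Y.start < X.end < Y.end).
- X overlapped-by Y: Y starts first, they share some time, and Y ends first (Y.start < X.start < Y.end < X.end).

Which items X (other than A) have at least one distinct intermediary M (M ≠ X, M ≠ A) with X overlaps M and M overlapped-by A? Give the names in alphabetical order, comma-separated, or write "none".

none

Target A = [Sat 06:00, Sat 08:00].
Intermediaries M with M overlapped-by A: none.
Union: none.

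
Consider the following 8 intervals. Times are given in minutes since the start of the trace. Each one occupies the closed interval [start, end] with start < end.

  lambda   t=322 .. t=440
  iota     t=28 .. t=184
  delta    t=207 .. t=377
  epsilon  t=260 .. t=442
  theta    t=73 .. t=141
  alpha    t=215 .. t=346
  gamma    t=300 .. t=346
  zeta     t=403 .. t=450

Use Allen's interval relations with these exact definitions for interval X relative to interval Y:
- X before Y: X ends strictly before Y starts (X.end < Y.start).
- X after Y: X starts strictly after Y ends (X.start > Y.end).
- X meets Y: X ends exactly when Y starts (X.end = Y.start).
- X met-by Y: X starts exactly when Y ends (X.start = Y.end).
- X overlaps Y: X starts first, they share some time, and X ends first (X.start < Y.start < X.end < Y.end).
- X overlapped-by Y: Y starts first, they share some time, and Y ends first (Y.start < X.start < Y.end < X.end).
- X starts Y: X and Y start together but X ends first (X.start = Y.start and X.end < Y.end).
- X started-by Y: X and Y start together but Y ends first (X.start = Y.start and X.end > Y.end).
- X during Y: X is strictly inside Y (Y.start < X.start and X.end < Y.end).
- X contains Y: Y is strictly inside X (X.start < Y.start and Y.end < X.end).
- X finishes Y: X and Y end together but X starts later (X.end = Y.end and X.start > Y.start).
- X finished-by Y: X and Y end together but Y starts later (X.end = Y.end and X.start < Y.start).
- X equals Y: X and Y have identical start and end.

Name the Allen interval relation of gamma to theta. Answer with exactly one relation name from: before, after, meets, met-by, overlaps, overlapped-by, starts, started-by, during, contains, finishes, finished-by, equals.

after

gamma = [t=300, t=346]; theta = [t=73, t=141].
Compare endpoints: gamma.start > theta.start, gamma.start > theta.end, gamma.end > theta.start, gamma.end > theta.end.
That pattern is 'after'.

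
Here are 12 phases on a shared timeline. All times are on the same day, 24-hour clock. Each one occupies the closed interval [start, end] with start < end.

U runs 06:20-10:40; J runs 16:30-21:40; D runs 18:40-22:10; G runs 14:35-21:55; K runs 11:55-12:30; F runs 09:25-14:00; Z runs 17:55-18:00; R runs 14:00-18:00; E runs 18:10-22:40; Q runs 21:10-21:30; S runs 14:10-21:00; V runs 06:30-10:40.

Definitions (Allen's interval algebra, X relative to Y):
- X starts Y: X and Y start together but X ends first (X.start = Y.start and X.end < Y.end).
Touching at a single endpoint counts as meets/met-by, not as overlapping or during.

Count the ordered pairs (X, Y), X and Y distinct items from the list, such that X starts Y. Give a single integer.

0

Checking all 132 ordered pairs for relation 'starts'; matching pairs in alphabetical order:
No pair satisfies it.
Count: 0.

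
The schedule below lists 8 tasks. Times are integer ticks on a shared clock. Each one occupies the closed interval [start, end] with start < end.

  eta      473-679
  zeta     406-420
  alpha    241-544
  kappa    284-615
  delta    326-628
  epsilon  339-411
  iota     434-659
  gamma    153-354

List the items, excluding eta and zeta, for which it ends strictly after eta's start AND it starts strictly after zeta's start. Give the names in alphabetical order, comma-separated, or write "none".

iota

Conditions: its end is strictly after eta's start (X.end > 473) AND its start is strictly after zeta's start (X.start > 406).
alpha: end 544 > 473? ✓; start 241 > 406? ✗ → no.
delta: end 628 > 473? ✓; start 326 > 406? ✗ → no.
epsilon: end 411 > 473? ✗; start 339 > 406? ✗ → no.
gamma: end 354 > 473? ✗; start 153 > 406? ✗ → no.
iota: end 659 > 473? ✓; start 434 > 406? ✓ → yes.
kappa: end 615 > 473? ✓; start 284 > 406? ✗ → no.
Result: iota.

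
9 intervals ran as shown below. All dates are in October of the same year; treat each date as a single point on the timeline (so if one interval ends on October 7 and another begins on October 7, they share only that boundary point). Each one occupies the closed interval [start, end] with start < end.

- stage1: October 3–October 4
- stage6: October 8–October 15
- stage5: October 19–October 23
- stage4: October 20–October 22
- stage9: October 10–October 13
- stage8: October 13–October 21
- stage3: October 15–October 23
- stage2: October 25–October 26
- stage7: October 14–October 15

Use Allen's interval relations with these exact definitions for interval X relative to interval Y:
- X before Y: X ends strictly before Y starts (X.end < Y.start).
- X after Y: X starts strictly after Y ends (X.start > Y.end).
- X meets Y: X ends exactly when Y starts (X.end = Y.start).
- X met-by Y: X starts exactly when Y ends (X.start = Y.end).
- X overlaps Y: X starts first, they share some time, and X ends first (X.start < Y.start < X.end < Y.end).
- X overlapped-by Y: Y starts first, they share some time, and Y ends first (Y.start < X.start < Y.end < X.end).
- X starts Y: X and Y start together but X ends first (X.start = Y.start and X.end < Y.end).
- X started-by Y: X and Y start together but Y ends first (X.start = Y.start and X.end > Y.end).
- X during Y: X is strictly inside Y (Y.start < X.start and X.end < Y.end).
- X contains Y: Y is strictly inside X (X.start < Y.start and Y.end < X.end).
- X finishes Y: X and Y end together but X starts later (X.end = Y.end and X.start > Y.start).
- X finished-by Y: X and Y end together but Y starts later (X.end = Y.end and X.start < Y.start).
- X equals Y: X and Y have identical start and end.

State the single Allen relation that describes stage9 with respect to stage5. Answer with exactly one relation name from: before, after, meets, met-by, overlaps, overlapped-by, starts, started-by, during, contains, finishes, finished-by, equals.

stage9 = [October 10, October 13]; stage5 = [October 19, October 23].
Compare endpoints: stage9.start < stage5.start, stage9.start < stage5.end, stage9.end < stage5.start, stage9.end < stage5.end.
That pattern is 'before'.

before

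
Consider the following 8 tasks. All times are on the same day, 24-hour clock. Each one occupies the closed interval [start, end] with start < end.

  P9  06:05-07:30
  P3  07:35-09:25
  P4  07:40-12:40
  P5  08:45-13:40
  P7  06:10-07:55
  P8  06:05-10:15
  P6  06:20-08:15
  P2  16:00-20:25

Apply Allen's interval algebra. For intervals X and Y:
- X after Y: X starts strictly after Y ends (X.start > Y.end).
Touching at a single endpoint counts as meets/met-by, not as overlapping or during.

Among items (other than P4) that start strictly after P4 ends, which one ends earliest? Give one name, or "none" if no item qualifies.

P2

Target P4 = [07:40, 12:40].
P2 [16:00, 20:25] → after → candidate.
P3 [07:35, 09:25] → overlaps → excluded.
P5 [08:45, 13:40] → overlapped-by → excluded.
P6 [06:20, 08:15] → overlaps → excluded.
P7 [06:10, 07:55] → overlaps → excluded.
P8 [06:05, 10:15] → overlaps → excluded.
P9 [06:05, 07:30] → before → excluded.
Among candidates, earliest end is 20:25 → P2.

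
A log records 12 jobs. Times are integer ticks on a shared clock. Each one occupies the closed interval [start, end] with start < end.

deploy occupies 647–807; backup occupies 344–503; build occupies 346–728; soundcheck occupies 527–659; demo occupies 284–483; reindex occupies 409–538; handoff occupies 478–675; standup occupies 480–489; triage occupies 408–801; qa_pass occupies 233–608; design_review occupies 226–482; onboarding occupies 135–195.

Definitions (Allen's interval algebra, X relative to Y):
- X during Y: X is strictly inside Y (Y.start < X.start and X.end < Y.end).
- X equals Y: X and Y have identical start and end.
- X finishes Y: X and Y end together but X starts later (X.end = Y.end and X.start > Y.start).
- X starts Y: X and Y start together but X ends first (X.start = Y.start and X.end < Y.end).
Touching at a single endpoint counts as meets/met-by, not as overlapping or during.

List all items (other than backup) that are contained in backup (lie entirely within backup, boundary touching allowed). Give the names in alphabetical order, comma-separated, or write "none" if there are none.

Target backup = [344, 503].
build [346, 728] → overlapped-by → no.
demo [284, 483] → overlaps → no.
deploy [647, 807] → after → no.
design_review [226, 482] → overlaps → no.
handoff [478, 675] → overlapped-by → no.
onboarding [135, 195] → before → no.
qa_pass [233, 608] → contains → no.
reindex [409, 538] → overlapped-by → no.
soundcheck [527, 659] → after → no.
standup [480, 489] → during → yes.
triage [408, 801] → overlapped-by → no.
Result: standup.

standup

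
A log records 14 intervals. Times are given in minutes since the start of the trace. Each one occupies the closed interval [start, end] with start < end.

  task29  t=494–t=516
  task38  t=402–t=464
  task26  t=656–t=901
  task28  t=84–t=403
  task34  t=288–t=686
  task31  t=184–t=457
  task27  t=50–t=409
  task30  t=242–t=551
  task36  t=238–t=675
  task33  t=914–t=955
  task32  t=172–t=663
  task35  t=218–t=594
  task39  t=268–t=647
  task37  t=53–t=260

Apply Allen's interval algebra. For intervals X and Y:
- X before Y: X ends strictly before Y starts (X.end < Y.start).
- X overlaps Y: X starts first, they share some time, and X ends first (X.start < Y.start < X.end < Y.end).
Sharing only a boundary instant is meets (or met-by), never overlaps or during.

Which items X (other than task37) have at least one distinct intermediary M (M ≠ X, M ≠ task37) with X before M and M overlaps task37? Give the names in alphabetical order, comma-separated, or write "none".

none

Target task37 = [t=53, t=260].
Intermediaries M with M overlaps task37: none.
Union: none.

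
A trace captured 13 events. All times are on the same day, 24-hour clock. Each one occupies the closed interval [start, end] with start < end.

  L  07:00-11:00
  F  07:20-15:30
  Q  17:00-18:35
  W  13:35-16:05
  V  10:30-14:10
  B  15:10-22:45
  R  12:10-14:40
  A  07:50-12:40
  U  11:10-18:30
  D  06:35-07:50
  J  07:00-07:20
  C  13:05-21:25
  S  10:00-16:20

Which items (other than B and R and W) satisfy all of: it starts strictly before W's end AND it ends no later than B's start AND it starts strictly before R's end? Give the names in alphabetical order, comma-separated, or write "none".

A, D, J, L, V

Conditions: its start is strictly before W's end (X.start < 16:05) AND its end is no later than B's start (X.end <= 15:10) AND its start is strictly before R's end (X.start < 14:40).
A: start 07:50 < 16:05? ✓; end 12:40 <= 15:10? ✓; start 07:50 < 14:40? ✓ → yes.
C: start 13:05 < 16:05? ✓; end 21:25 <= 15:10? ✗; start 13:05 < 14:40? ✓ → no.
D: start 06:35 < 16:05? ✓; end 07:50 <= 15:10? ✓; start 06:35 < 14:40? ✓ → yes.
F: start 07:20 < 16:05? ✓; end 15:30 <= 15:10? ✗; start 07:20 < 14:40? ✓ → no.
J: start 07:00 < 16:05? ✓; end 07:20 <= 15:10? ✓; start 07:00 < 14:40? ✓ → yes.
L: start 07:00 < 16:05? ✓; end 11:00 <= 15:10? ✓; start 07:00 < 14:40? ✓ → yes.
Q: start 17:00 < 16:05? ✗; end 18:35 <= 15:10? ✗; start 17:00 < 14:40? ✗ → no.
S: start 10:00 < 16:05? ✓; end 16:20 <= 15:10? ✗; start 10:00 < 14:40? ✓ → no.
U: start 11:10 < 16:05? ✓; end 18:30 <= 15:10? ✗; start 11:10 < 14:40? ✓ → no.
V: start 10:30 < 16:05? ✓; end 14:10 <= 15:10? ✓; start 10:30 < 14:40? ✓ → yes.
Result: A, D, J, L, V.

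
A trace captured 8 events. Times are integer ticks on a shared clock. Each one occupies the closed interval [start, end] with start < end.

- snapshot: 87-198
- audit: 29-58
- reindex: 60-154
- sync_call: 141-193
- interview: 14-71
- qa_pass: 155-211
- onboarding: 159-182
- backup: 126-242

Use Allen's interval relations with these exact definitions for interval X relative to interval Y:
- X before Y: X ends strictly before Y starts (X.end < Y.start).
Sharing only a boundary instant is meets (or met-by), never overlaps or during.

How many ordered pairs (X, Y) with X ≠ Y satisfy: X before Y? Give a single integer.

13

Checking all 56 ordered pairs for relation 'before'; matching pairs in alphabetical order:
(audit, backup): audit before backup ✓
(audit, onboarding): audit before onboarding ✓
(audit, qa_pass): audit before qa_pass ✓
(audit, reindex): audit before reindex ✓
(audit, snapshot): audit before snapshot ✓
(audit, sync_call): audit before sync_call ✓
(interview, backup): interview before backup ✓
(interview, onboarding): interview before onboarding ✓
(interview, qa_pass): interview before qa_pass ✓
(interview, snapshot): interview before snapshot ✓
(interview, sync_call): interview before sync_call ✓
(reindex, onboarding): reindex before onboarding ✓
(reindex, qa_pass): reindex before qa_pass ✓
Count: 13.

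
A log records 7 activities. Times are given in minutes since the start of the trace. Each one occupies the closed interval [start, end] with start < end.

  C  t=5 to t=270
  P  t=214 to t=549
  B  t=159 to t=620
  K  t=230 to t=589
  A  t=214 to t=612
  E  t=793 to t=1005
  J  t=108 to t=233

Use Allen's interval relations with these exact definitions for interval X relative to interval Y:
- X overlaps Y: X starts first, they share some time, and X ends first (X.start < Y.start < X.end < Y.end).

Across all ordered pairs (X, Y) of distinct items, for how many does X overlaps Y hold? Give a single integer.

9

Checking all 42 ordered pairs for relation 'overlaps'; matching pairs in alphabetical order:
(C, A): C overlaps A ✓
(C, B): C overlaps B ✓
(C, K): C overlaps K ✓
(C, P): C overlaps P ✓
(J, A): J overlaps A ✓
(J, B): J overlaps B ✓
(J, K): J overlaps K ✓
(J, P): J overlaps P ✓
(P, K): P overlaps K ✓
Count: 9.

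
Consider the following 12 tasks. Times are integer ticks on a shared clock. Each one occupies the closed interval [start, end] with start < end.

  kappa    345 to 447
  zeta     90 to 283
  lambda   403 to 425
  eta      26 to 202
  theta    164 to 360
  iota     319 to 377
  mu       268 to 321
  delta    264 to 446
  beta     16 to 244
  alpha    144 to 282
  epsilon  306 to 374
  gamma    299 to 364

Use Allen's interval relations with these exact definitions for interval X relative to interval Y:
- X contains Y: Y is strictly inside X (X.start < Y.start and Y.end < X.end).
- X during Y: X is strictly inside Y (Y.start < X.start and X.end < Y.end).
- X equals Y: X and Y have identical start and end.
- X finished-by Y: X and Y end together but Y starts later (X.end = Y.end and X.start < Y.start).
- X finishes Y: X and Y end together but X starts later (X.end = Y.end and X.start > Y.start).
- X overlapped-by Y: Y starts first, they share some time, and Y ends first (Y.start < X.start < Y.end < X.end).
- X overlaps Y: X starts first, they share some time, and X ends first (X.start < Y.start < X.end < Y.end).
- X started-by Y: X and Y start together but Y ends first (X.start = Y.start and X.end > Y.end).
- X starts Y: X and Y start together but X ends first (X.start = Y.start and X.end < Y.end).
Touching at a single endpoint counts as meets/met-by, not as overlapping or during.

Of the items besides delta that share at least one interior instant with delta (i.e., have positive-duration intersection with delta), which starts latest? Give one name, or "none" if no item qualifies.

lambda

Target delta = [264, 446].
alpha [144, 282] → overlaps → candidate.
beta [16, 244] → before → excluded.
epsilon [306, 374] → during → candidate.
eta [26, 202] → before → excluded.
gamma [299, 364] → during → candidate.
iota [319, 377] → during → candidate.
kappa [345, 447] → overlapped-by → candidate.
lambda [403, 425] → during → candidate.
mu [268, 321] → during → candidate.
theta [164, 360] → overlaps → candidate.
zeta [90, 283] → overlaps → candidate.
Among candidates, latest start is 403 → lambda.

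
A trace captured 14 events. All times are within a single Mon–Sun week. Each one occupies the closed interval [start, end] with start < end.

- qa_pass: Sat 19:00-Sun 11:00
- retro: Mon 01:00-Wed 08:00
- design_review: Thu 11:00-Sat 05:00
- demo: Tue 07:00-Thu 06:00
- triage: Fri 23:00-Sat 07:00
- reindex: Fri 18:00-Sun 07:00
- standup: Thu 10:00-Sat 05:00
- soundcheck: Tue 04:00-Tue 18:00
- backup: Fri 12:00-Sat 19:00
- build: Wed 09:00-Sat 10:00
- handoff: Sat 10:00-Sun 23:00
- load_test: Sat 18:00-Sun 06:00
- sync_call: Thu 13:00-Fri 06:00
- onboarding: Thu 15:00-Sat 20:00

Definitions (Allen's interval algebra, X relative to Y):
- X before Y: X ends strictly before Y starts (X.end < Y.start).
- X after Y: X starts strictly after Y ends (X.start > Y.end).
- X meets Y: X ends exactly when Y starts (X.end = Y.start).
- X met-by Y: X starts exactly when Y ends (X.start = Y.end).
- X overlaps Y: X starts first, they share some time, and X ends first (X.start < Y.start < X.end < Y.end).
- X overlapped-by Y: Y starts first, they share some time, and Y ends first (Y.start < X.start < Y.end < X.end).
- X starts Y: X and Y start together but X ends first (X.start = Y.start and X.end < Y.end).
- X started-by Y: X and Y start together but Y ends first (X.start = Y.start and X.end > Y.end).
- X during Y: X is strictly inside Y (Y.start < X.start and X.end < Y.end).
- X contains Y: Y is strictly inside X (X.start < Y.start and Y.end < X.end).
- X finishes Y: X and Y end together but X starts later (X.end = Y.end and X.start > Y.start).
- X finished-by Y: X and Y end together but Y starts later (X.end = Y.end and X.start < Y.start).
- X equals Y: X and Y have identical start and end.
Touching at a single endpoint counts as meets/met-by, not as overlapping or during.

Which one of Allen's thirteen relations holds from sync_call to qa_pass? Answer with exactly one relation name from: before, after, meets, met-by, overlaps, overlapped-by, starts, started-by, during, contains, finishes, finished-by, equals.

sync_call = [Thu 13:00, Fri 06:00]; qa_pass = [Sat 19:00, Sun 11:00].
Compare endpoints: sync_call.start < qa_pass.start, sync_call.start < qa_pass.end, sync_call.end < qa_pass.start, sync_call.end < qa_pass.end.
That pattern is 'before'.

before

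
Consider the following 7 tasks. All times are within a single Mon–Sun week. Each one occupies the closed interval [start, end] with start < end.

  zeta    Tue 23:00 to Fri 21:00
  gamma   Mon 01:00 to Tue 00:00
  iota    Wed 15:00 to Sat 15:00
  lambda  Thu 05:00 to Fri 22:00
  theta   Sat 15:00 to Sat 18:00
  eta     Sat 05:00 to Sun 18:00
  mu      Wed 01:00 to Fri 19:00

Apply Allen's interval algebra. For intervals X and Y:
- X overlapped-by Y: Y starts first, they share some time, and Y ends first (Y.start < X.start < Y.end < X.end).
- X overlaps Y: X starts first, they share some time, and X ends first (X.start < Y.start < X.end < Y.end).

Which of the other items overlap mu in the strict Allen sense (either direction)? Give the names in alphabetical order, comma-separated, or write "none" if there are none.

Target mu = [Wed 01:00, Fri 19:00].
eta [Sat 05:00, Sun 18:00] → after → no.
gamma [Mon 01:00, Tue 00:00] → before → no.
iota [Wed 15:00, Sat 15:00] → overlapped-by → yes.
lambda [Thu 05:00, Fri 22:00] → overlapped-by → yes.
theta [Sat 15:00, Sat 18:00] → after → no.
zeta [Tue 23:00, Fri 21:00] → contains → no.
Result: iota, lambda.

iota, lambda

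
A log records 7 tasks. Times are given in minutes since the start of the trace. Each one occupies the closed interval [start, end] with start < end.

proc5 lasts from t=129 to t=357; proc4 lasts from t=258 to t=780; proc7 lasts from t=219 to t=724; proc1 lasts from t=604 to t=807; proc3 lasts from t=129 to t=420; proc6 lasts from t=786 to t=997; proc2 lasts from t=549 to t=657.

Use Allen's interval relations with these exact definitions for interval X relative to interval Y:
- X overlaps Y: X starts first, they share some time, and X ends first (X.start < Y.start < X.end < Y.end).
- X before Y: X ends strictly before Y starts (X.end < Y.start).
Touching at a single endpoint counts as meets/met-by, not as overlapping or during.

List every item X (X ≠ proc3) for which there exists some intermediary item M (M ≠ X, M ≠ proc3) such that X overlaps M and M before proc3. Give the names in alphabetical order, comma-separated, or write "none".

none

Target proc3 = [t=129, t=420].
Intermediaries M with M before proc3: none.
Union: none.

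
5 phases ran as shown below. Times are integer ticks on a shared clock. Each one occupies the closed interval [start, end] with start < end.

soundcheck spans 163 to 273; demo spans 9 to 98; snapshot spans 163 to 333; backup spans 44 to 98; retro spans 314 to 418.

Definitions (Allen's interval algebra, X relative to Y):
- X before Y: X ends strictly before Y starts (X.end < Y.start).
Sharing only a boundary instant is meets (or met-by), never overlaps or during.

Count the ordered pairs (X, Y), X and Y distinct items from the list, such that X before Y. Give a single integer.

Checking all 20 ordered pairs for relation 'before'; matching pairs in alphabetical order:
(backup, retro): backup before retro ✓
(backup, snapshot): backup before snapshot ✓
(backup, soundcheck): backup before soundcheck ✓
(demo, retro): demo before retro ✓
(demo, snapshot): demo before snapshot ✓
(demo, soundcheck): demo before soundcheck ✓
(soundcheck, retro): soundcheck before retro ✓
Count: 7.

7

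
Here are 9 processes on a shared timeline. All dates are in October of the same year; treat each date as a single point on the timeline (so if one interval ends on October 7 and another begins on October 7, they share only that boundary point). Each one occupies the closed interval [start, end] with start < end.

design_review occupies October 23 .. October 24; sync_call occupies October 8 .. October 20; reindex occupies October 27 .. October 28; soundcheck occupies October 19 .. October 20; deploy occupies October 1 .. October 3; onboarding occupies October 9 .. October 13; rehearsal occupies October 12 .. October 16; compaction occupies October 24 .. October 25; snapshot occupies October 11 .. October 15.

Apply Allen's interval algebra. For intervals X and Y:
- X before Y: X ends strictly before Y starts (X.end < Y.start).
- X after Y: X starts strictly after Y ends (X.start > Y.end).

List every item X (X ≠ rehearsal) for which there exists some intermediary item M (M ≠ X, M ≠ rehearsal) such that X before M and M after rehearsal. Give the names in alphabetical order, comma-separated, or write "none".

Target rehearsal = [October 12, October 16].
Intermediaries M with M after rehearsal: compaction, design_review, reindex, soundcheck.
Via compaction — items with X before compaction: deploy, onboarding, snapshot, soundcheck, sync_call.
Via design_review — items with X before design_review: deploy, onboarding, snapshot, soundcheck, sync_call.
Via reindex — items with X before reindex: compaction, deploy, design_review, onboarding, snapshot, soundcheck, sync_call.
Via soundcheck — items with X before soundcheck: deploy, onboarding, snapshot.
Union: compaction, deploy, design_review, onboarding, snapshot, soundcheck, sync_call.

compaction, deploy, design_review, onboarding, snapshot, soundcheck, sync_call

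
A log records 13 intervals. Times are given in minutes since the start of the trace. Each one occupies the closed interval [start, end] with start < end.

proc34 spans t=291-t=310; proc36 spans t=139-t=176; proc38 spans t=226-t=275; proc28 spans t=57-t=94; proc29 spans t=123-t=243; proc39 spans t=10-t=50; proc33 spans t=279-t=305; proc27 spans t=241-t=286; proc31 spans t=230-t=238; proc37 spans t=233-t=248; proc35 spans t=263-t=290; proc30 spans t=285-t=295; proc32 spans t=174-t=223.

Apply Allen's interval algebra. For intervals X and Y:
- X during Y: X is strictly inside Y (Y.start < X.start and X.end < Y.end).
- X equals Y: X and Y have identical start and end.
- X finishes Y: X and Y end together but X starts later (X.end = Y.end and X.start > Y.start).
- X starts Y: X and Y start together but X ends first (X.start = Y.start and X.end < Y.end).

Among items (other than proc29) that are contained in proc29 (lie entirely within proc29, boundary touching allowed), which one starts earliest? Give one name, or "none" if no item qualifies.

Target proc29 = [t=123, t=243].
proc27 [t=241, t=286] → overlapped-by → excluded.
proc28 [t=57, t=94] → before → excluded.
proc30 [t=285, t=295] → after → excluded.
proc31 [t=230, t=238] → during → candidate.
proc32 [t=174, t=223] → during → candidate.
proc33 [t=279, t=305] → after → excluded.
proc34 [t=291, t=310] → after → excluded.
proc35 [t=263, t=290] → after → excluded.
proc36 [t=139, t=176] → during → candidate.
proc37 [t=233, t=248] → overlapped-by → excluded.
proc38 [t=226, t=275] → overlapped-by → excluded.
proc39 [t=10, t=50] → before → excluded.
Among candidates, earliest start is t=139 → proc36.

proc36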